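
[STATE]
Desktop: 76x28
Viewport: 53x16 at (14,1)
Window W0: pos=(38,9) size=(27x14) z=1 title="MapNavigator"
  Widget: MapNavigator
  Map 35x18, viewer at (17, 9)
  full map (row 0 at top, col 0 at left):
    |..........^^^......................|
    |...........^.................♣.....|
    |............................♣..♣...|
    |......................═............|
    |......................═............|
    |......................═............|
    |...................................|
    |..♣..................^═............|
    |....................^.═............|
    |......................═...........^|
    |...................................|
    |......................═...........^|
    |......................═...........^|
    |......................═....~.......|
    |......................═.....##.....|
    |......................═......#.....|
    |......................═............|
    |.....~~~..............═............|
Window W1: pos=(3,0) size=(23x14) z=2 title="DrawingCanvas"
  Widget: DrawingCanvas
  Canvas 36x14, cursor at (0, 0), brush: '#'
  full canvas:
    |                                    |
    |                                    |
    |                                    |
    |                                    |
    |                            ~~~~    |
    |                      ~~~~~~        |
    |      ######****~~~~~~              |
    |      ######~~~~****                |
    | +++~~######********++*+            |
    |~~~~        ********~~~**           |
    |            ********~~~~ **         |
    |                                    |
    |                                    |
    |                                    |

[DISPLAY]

nvas       ┃                                         
───────────┨                                         
           ┃                                         
           ┃                                         
           ┃                                         
           ┃                                         
           ┃                                         
           ┃                                         
##****~~~~~┃            ┏━━━━━━━━━━━━━━━━━━━━━━━━━┓  
##~~~~**** ┃            ┃ MapNavigator            ┃  
##********+┃            ┠─────────────────────────┨  
  ********~┃            ┃.................═.......┃  
━━━━━━━━━━━┛            ┃.................═.......┃  
                        ┃.........................┃  
                        ┃................^═.......┃  
                        ┃...............^.═.......┃  


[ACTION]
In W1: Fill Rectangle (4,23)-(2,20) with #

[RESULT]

nvas       ┃                                         
───────────┨                                         
           ┃                                         
           ┃                                         
          #┃                                         
          #┃                                         
          #┃                                         
           ┃                                         
##****~~~~~┃            ┏━━━━━━━━━━━━━━━━━━━━━━━━━┓  
##~~~~**** ┃            ┃ MapNavigator            ┃  
##********+┃            ┠─────────────────────────┨  
  ********~┃            ┃.................═.......┃  
━━━━━━━━━━━┛            ┃.................═.......┃  
                        ┃.........................┃  
                        ┃................^═.......┃  
                        ┃...............^.═.......┃  


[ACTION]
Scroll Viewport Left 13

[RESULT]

  ┃ DrawingCanvas       ┃                            
  ┠─────────────────────┨                            
  ┃+                    ┃                            
  ┃                     ┃                            
  ┃                    #┃                            
  ┃                    #┃                            
  ┃                    #┃                            
  ┃                     ┃                            
  ┃      ######****~~~~~┃            ┏━━━━━━━━━━━━━━━
  ┃      ######~~~~**** ┃            ┃ MapNavigator  
  ┃ +++~~######********+┃            ┠───────────────
  ┃~~~~        ********~┃            ┃...............
  ┗━━━━━━━━━━━━━━━━━━━━━┛            ┃...............
                                     ┃...............
                                     ┃...............
                                     ┃...............


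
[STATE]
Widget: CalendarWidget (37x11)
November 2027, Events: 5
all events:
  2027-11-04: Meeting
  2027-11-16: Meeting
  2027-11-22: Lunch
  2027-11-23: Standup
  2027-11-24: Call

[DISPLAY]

            November 2027            
Mo Tu We Th Fr Sa Su                 
 1  2  3  4*  5  6  7                
 8  9 10 11 12 13 14                 
15 16* 17 18 19 20 21                
22* 23* 24* 25 26 27 28              
29 30                                
                                     
                                     
                                     
                                     


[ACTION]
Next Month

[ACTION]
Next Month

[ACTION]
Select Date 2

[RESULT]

             January 2028            
Mo Tu We Th Fr Sa Su                 
                1 [ 2]               
 3  4  5  6  7  8  9                 
10 11 12 13 14 15 16                 
17 18 19 20 21 22 23                 
24 25 26 27 28 29 30                 
31                                   
                                     
                                     
                                     


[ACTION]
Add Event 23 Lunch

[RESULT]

             January 2028            
Mo Tu We Th Fr Sa Su                 
                1 [ 2]               
 3  4  5  6  7  8  9                 
10 11 12 13 14 15 16                 
17 18 19 20 21 22 23*                
24 25 26 27 28 29 30                 
31                                   
                                     
                                     
                                     


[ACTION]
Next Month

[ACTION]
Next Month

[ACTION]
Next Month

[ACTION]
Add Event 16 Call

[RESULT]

              April 2028             
Mo Tu We Th Fr Sa Su                 
                1  2                 
 3  4  5  6  7  8  9                 
10 11 12 13 14 15 16*                
17 18 19 20 21 22 23                 
24 25 26 27 28 29 30                 
                                     
                                     
                                     
                                     


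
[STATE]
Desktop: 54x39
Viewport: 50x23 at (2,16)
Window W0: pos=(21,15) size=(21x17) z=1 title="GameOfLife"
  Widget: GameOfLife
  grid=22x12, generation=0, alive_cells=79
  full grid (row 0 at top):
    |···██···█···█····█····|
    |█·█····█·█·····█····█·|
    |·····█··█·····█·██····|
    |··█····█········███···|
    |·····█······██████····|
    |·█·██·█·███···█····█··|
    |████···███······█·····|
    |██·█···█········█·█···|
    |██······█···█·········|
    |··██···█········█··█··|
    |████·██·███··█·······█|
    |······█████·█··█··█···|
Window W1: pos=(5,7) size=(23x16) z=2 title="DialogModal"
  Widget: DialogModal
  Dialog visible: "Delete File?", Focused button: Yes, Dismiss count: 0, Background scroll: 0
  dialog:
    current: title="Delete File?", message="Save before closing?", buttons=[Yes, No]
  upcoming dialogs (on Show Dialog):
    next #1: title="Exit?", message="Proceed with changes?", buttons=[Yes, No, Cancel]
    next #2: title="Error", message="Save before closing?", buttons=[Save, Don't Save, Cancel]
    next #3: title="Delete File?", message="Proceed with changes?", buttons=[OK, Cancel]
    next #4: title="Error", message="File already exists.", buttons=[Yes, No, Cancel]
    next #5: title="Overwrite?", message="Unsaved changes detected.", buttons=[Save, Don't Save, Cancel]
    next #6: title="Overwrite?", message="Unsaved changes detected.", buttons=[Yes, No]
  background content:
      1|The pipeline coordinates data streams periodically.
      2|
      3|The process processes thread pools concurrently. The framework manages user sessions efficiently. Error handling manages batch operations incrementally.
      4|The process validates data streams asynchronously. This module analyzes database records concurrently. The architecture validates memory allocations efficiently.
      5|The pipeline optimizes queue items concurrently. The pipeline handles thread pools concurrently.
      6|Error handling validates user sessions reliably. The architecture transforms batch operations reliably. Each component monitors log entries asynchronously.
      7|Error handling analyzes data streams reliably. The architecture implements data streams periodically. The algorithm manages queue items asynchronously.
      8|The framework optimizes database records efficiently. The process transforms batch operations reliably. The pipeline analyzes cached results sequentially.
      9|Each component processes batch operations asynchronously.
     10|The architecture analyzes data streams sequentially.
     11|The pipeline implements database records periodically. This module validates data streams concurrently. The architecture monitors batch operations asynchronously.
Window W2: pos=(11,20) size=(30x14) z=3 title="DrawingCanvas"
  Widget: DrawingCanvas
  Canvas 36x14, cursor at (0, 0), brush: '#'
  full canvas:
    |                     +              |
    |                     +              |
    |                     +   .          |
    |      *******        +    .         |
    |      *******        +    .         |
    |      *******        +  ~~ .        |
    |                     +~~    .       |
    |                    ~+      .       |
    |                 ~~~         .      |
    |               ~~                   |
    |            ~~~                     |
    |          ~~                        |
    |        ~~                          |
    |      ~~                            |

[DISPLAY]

   ┃Er│   [Yes]  No   │yz┃fLife        ┃          
   ┃Th└───────────────┘iz┃─────────────┨          
   ┃Each component proces┃             ┃          
   ┃The architecture anal┃·█···█····█··┃          
   ┃The p┏━━━━━━━━━━━━━━━━━━━━━━━━━━━━┓┃          
   ┃     ┃ DrawingCanvas              ┃┃          
   ┗━━━━━┠────────────────────────────┨┃          
         ┃+                    +      ┃┃          
         ┃                     +      ┃┃          
         ┃                     +   .  ┃┃          
         ┃      *******        +    . ┃┃          
         ┃      *******        +    . ┃┃          
         ┃      *******        +  ~~ .┃┃          
         ┃                     +~~    ┃┃          
         ┃                    ~+      ┃┃          
         ┃                 ~~~        ┃┛          
         ┃               ~~           ┃           
         ┗━━━━━━━━━━━━━━━━━━━━━━━━━━━━┛           
                                                  
                                                  
                                                  
                                                  
                                                  


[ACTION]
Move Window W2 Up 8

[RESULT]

   ┃Er│  ┃                     +      ┃┃          
   ┃Th└──┃                     +   .  ┃┨          
   ┃Each ┃      *******        +    . ┃┃          
   ┃The a┃      *******        +    . ┃┃          
   ┃The p┃      *******        +  ~~ .┃┃          
   ┃     ┃                     +~~    ┃┃          
   ┗━━━━━┃                    ~+      ┃┃          
         ┃                 ~~~        ┃┃          
         ┃               ~~           ┃┃          
         ┗━━━━━━━━━━━━━━━━━━━━━━━━━━━━┛┃          
                   ┃█·█···█········█·█·┃          
                   ┃█······█···█·······┃          
                   ┃·██···█········█··█┃          
                   ┃███·██·███··█······┃          
                   ┃·····█████·█··█··█·┃          
                   ┗━━━━━━━━━━━━━━━━━━━┛          
                                                  
                                                  
                                                  
                                                  
                                                  
                                                  
                                                  


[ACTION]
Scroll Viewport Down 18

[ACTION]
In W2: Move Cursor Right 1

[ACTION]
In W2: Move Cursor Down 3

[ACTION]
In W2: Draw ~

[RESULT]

   ┃Er│  ┃                     +      ┃┃          
   ┃Th└──┃                     +   .  ┃┨          
   ┃Each ┃ ~    *******        +    . ┃┃          
   ┃The a┃      *******        +    . ┃┃          
   ┃The p┃      *******        +  ~~ .┃┃          
   ┃     ┃                     +~~    ┃┃          
   ┗━━━━━┃                    ~+      ┃┃          
         ┃                 ~~~        ┃┃          
         ┃               ~~           ┃┃          
         ┗━━━━━━━━━━━━━━━━━━━━━━━━━━━━┛┃          
                   ┃█·█···█········█·█·┃          
                   ┃█······█···█·······┃          
                   ┃·██···█········█··█┃          
                   ┃███·██·███··█······┃          
                   ┃·····█████·█··█··█·┃          
                   ┗━━━━━━━━━━━━━━━━━━━┛          
                                                  
                                                  
                                                  
                                                  
                                                  
                                                  
                                                  


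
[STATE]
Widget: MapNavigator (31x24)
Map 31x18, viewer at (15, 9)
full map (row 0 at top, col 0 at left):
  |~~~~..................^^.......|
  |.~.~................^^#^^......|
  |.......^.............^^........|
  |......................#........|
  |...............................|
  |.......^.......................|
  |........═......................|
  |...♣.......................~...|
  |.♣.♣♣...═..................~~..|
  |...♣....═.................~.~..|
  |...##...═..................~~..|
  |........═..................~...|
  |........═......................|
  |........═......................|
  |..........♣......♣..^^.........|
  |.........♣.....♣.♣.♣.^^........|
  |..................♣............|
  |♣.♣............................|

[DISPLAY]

                               
                               
                               
~~~~..................^^.......
.~.~................^^#^^......
.......^.............^^........
......................#........
...............................
.......^.......................
........═......................
...♣.......................~...
.♣.♣♣...═..................~~..
...♣....═......@..........~.~..
...##...═..................~~..
........═..................~...
........═......................
........═......................
..........♣......♣..^^.........
.........♣.....♣.♣.♣.^^........
..................♣............
♣.♣............................
                               
                               
                               


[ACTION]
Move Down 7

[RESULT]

...............................
.......^.......................
........═......................
...♣.......................~...
.♣.♣♣...═..................~~..
...♣....═.................~.~..
...##...═..................~~..
........═..................~...
........═......................
........═......................
..........♣......♣..^^.........
.........♣.....♣.♣.♣.^^........
...............@..♣............
♣.♣............................
                               
                               
                               
                               
                               
                               
                               
                               
                               
                               


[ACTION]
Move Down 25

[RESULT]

.......^.......................
........═......................
...♣.......................~...
.♣.♣♣...═..................~~..
...♣....═.................~.~..
...##...═..................~~..
........═..................~...
........═......................
........═......................
..........♣......♣..^^.........
.........♣.....♣.♣.♣.^^........
..................♣............
♣.♣............@...............
                               
                               
                               
                               
                               
                               
                               
                               
                               
                               
                               


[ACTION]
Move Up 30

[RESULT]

                               
                               
                               
                               
                               
                               
                               
                               
                               
                               
                               
                               
~~~~...........@......^^.......
.~.~................^^#^^......
.......^.............^^........
......................#........
...............................
.......^.......................
........═......................
...♣.......................~...
.♣.♣♣...═..................~~..
...♣....═.................~.~..
...##...═..................~~..
........═..................~...


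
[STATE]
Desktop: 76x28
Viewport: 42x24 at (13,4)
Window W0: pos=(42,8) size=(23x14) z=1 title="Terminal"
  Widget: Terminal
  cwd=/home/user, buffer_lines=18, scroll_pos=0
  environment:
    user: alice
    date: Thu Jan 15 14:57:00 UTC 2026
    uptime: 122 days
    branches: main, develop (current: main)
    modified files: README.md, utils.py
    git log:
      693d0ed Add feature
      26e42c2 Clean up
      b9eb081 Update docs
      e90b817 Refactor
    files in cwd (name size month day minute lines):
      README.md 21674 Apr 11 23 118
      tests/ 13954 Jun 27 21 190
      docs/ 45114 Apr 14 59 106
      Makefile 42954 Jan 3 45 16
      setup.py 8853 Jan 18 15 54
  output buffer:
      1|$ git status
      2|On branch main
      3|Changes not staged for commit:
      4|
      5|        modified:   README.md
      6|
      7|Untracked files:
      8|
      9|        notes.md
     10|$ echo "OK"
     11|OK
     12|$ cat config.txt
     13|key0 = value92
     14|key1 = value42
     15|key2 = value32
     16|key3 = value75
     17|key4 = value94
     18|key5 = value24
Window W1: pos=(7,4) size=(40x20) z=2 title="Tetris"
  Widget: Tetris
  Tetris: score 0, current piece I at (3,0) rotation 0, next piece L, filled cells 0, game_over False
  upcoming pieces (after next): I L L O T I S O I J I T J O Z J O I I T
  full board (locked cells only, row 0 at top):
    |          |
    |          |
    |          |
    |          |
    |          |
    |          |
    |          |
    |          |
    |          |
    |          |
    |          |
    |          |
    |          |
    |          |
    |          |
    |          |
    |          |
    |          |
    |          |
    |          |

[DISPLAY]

━━━━━━━━━━━━━━━━━━━━━━━━━━━━━━━━━┓        
is                               ┃        
─────────────────────────────────┨        
     │Next:                      ┃        
     │  ▒                        ┃━━━━━━━━
     │▒▒▒                        ┃minal   
     │                           ┃────────
     │                           ┃t status
     │                           ┃ranch ma
     │Score:                     ┃ges not 
     │0                          ┃        
     │                           ┃    modi
     │                           ┃        
     │                           ┃acked fi
     │                           ┃        
     │                           ┃    note
     │                           ┃ho "OK" 
     │                           ┃━━━━━━━━
     │                           ┃        
━━━━━━━━━━━━━━━━━━━━━━━━━━━━━━━━━┛        
                                          
                                          
                                          
                                          


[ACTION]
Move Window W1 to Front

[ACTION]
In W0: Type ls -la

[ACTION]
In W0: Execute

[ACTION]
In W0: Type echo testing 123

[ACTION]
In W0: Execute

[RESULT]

━━━━━━━━━━━━━━━━━━━━━━━━━━━━━━━━━┓        
is                               ┃        
─────────────────────────────────┨        
     │Next:                      ┃        
     │  ▒                        ┃━━━━━━━━
     │▒▒▒                        ┃minal   
     │                           ┃────────
     │                           ┃ = value
     │                           ┃ -la    
     │Score:                     ┃r--r--  
     │0                          ┃r-xr-x  
     │                           ┃r-xr-x  
     │                           ┃r--r--  
     │                           ┃r--r--  
     │                           ┃ho testi
     │                           ┃ing 123 
     │                           ┃        
     │                           ┃━━━━━━━━
     │                           ┃        
━━━━━━━━━━━━━━━━━━━━━━━━━━━━━━━━━┛        
                                          
                                          
                                          
                                          


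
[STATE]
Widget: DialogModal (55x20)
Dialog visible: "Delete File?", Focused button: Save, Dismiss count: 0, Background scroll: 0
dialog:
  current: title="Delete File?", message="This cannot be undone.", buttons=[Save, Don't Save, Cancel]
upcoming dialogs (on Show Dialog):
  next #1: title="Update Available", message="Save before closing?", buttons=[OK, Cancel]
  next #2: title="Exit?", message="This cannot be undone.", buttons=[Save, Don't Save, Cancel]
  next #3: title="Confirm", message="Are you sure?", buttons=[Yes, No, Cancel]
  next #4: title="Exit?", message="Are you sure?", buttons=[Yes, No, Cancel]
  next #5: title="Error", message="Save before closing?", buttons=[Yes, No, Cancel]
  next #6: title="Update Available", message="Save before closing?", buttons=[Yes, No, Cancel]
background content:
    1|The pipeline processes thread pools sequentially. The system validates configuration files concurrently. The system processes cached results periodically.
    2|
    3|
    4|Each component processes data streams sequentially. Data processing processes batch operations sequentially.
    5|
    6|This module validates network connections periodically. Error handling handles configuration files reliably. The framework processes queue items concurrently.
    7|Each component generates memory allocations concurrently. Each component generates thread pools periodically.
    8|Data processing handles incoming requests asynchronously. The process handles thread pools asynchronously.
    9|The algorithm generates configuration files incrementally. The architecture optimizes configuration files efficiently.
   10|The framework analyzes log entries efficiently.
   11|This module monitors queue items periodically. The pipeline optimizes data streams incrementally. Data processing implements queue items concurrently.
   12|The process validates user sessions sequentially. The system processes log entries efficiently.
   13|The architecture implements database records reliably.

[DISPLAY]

The pipeline processes thread pools sequentially. The s
                                                       
                                                       
Each component processes data streams sequentially. Dat
                                                       
This module validates network connections periodically.
Each component generates memory allocations concurrentl
Data proces┌──────────────────────────────┐synchronousl
The algorit│         Delete File?         │ incremental
The framewo│    This cannot be undone.    │tly.        
This module│ [Save]  Don't Save   Cancel  │ly. The pipe
The process└──────────────────────────────┘ially. The s
The architecture implements database records reliably. 
                                                       
                                                       
                                                       
                                                       
                                                       
                                                       
                                                       


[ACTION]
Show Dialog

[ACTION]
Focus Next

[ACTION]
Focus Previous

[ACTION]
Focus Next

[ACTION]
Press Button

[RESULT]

The pipeline processes thread pools sequentially. The s
                                                       
                                                       
Each component processes data streams sequentially. Dat
                                                       
This module validates network connections periodically.
Each component generates memory allocations concurrentl
Data processing handles incoming requests asynchronousl
The algorithm generates configuration files incremental
The framework analyzes log entries efficiently.        
This module monitors queue items periodically. The pipe
The process validates user sessions sequentially. The s
The architecture implements database records reliably. 
                                                       
                                                       
                                                       
                                                       
                                                       
                                                       
                                                       


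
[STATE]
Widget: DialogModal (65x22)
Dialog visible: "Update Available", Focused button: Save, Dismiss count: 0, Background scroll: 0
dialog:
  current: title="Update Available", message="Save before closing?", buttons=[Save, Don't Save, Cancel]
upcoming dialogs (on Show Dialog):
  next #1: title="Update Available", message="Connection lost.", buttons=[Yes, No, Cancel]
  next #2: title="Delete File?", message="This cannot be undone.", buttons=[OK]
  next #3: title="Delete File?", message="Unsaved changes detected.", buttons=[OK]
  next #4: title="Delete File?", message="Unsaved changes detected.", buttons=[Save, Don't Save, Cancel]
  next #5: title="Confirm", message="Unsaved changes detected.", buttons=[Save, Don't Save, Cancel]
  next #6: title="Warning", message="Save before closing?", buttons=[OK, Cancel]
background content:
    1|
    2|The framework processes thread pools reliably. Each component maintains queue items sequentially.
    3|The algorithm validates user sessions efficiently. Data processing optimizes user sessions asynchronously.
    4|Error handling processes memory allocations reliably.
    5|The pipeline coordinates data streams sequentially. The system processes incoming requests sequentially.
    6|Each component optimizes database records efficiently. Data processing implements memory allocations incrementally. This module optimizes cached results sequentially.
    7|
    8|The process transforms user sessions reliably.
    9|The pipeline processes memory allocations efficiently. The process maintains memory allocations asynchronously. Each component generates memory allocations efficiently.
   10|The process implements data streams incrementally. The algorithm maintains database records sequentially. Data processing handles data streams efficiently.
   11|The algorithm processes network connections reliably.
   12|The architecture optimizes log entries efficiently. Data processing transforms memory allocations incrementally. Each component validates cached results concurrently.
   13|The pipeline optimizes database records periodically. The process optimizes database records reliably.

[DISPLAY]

                                                                 
The framework processes thread pools reliably. Each component mai
The algorithm validates user sessions efficiently. Data processin
Error handling processes memory allocations reliably.            
The pipeline coordinates data streams sequentially. The system pr
Each component optimizes database records efficiently. Data proce
                                                                 
The process transforms user sessions reliably.                   
The pipeline pro┌──────────────────────────────┐ently. The proces
The process impl│       Update Available       │y. The algorithm 
The algorithm pr│     Save before closing?     │ably.            
The architecture│ [Save]  Don't Save   Cancel  │ly. Data processi
The pipeline opt└──────────────────────────────┘ally. The process
                                                                 
                                                                 
                                                                 
                                                                 
                                                                 
                                                                 
                                                                 
                                                                 
                                                                 


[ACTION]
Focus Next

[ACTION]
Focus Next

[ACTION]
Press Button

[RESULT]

                                                                 
The framework processes thread pools reliably. Each component mai
The algorithm validates user sessions efficiently. Data processin
Error handling processes memory allocations reliably.            
The pipeline coordinates data streams sequentially. The system pr
Each component optimizes database records efficiently. Data proce
                                                                 
The process transforms user sessions reliably.                   
The pipeline processes memory allocations efficiently. The proces
The process implements data streams incrementally. The algorithm 
The algorithm processes network connections reliably.            
The architecture optimizes log entries efficiently. Data processi
The pipeline optimizes database records periodically. The process
                                                                 
                                                                 
                                                                 
                                                                 
                                                                 
                                                                 
                                                                 
                                                                 
                                                                 


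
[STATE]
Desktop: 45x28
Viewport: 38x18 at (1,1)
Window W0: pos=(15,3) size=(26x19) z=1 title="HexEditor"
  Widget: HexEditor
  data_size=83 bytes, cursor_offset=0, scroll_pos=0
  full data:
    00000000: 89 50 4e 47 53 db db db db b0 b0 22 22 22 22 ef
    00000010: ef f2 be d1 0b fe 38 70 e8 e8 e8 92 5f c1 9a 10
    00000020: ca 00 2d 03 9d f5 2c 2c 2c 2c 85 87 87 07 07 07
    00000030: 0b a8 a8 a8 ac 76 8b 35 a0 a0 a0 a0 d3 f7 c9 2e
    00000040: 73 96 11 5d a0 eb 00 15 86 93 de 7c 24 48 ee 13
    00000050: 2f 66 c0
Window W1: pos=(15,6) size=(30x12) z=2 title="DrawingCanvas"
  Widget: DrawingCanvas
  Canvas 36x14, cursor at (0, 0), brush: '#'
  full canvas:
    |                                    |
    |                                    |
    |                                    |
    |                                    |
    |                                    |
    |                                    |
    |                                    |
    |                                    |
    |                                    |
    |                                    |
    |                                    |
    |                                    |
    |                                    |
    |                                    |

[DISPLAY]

                                      
                                      
              ┏━━━━━━━━━━━━━━━━━━━━━━━
              ┃ HexEditor             
              ┠───────────────────────
              ┏━━━━━━━━━━━━━━━━━━━━━━━
              ┃ DrawingCanvas         
              ┠───────────────────────
              ┃+                      
              ┃                       
              ┃                       
              ┃                       
              ┃                       
              ┃                       
              ┃                       
              ┃                       
              ┗━━━━━━━━━━━━━━━━━━━━━━━
              ┃                       


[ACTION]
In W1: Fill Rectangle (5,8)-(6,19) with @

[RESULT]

                                      
                                      
              ┏━━━━━━━━━━━━━━━━━━━━━━━
              ┃ HexEditor             
              ┠───────────────────────
              ┏━━━━━━━━━━━━━━━━━━━━━━━
              ┃ DrawingCanvas         
              ┠───────────────────────
              ┃+                      
              ┃                       
              ┃                       
              ┃                       
              ┃                       
              ┃        @@@@@@@@@@@@   
              ┃        @@@@@@@@@@@@   
              ┃                       
              ┗━━━━━━━━━━━━━━━━━━━━━━━
              ┃                       


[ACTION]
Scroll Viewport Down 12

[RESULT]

              ┃                       
              ┃                       
              ┃                       
              ┃                       
              ┃        @@@@@@@@@@@@   
              ┃        @@@@@@@@@@@@   
              ┃                       
              ┗━━━━━━━━━━━━━━━━━━━━━━━
              ┃                       
              ┃                       
              ┃                       
              ┗━━━━━━━━━━━━━━━━━━━━━━━
                                      
                                      
                                      
                                      
                                      
                                      


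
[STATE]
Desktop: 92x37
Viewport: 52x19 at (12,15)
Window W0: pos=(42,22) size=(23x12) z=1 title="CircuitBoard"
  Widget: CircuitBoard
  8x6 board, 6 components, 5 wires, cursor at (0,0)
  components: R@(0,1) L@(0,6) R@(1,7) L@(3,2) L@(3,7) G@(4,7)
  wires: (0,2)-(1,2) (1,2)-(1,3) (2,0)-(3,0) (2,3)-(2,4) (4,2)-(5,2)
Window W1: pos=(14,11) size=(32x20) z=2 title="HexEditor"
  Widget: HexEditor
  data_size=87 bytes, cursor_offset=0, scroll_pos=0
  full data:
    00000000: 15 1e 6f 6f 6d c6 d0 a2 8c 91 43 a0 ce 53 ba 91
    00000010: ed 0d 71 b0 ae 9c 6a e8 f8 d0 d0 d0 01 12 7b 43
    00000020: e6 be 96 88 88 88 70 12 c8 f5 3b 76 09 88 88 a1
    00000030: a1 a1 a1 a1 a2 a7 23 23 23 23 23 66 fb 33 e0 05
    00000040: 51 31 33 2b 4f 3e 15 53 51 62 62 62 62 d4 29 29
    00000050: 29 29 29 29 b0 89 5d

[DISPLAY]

  ┃00000010  ed 0d 71 b0 ae 9c 6a┃                  
  ┃00000020  e6 be 96 88 88 88 70┃                  
  ┃00000030  a1 a1 a1 a1 a2 a7 23┃                  
  ┃00000040  51 31 33 2b 4f 3e 15┃                  
  ┃00000050  29 29 29 29 b0 89 5d┃                  
  ┃                              ┃                  
  ┃                              ┃                  
  ┃                              ┃━━━━━━━━━━━━━━━━━━
  ┃                              ┃rcuitBoard        
  ┃                              ┃──────────────────
  ┃                              ┃0 1 2 3 4 5 6 7   
  ┃                              ┃[.]  R   ·        
  ┃                              ┃         │        
  ┃                              ┃         · ─ ·    
  ┃                              ┃                  
  ┗━━━━━━━━━━━━━━━━━━━━━━━━━━━━━━┛ ·           · ─ ·
                              ┃    │                
                              ┃3   ·       L        
                              ┗━━━━━━━━━━━━━━━━━━━━━


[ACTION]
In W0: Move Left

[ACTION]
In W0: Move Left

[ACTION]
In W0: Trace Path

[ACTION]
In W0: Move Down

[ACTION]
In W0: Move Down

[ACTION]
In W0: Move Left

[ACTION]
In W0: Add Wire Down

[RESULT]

  ┃00000010  ed 0d 71 b0 ae 9c 6a┃                  
  ┃00000020  e6 be 96 88 88 88 70┃                  
  ┃00000030  a1 a1 a1 a1 a2 a7 23┃                  
  ┃00000040  51 31 33 2b 4f 3e 15┃                  
  ┃00000050  29 29 29 29 b0 89 5d┃                  
  ┃                              ┃                  
  ┃                              ┃                  
  ┃                              ┃━━━━━━━━━━━━━━━━━━
  ┃                              ┃rcuitBoard        
  ┃                              ┃──────────────────
  ┃                              ┃0 1 2 3 4 5 6 7   
  ┃                              ┃     R   ·        
  ┃                              ┃         │        
  ┃                              ┃         · ─ ·    
  ┃                              ┃                  
  ┗━━━━━━━━━━━━━━━━━━━━━━━━━━━━━━┛[.]          · ─ ·
                              ┃    │                
                              ┃3   ·       L        
                              ┗━━━━━━━━━━━━━━━━━━━━━
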